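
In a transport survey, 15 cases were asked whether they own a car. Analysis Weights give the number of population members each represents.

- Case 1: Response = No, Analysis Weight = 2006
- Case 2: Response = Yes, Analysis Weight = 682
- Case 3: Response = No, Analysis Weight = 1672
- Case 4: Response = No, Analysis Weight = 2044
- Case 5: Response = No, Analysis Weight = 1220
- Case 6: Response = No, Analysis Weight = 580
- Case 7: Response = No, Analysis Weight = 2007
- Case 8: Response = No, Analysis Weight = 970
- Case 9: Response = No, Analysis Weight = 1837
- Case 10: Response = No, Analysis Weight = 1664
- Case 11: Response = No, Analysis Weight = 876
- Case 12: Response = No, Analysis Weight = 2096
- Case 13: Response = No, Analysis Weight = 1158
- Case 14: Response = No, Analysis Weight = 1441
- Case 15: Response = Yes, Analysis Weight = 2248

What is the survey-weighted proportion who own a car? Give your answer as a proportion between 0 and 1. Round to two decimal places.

0.13

Sum of weights for 'Yes' = 682 + 2248 = 2930
Total weight = 22501
Weighted proportion = 2930 / 22501 = 0.13021643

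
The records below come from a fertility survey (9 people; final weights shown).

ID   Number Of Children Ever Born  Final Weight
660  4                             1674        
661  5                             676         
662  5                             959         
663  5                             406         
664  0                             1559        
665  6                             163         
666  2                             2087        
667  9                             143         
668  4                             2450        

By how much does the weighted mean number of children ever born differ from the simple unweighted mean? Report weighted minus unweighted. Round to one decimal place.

Unweighted sum = 4 + 5 + 5 + 5 + 0 + 6 + 2 + 9 + 4 = 40
Unweighted mean = 40 / 9 = 4.4444444
Weighted sum = 4×1674 + 5×676 + 5×959 + 5×406 + 0×1559 + 6×163 + 2×2087 + 9×143 + 4×2450
  = 6696 + 3380 + 4795 + 2030 + 0 + 978 + 4174 + 1287 + 9800 = 33140
Sum of weights = 1674 + 676 + 959 + 406 + 1559 + 163 + 2087 + 143 + 2450 = 10117
Weighted mean = 33140 / 10117 = 3.2756746
Difference (weighted minus unweighted) = -1.1687698

-1.2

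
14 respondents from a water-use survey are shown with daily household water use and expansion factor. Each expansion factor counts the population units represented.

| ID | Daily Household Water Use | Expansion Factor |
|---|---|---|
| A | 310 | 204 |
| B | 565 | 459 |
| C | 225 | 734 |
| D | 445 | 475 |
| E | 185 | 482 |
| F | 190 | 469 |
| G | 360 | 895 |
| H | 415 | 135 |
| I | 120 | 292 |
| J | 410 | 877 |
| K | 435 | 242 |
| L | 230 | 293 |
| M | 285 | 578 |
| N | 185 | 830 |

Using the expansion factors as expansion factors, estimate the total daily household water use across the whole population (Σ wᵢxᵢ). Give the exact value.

Weighted total = 2141155

2141155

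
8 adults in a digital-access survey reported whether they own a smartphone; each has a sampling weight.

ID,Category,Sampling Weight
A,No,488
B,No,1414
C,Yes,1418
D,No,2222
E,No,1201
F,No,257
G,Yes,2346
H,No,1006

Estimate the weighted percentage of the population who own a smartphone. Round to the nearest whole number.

Sum of weights for 'Yes' = 1418 + 2346 = 3764
Total weight = 488 + 1414 + 1418 + 2222 + 1201 + 257 + 2346 + 1006 = 10352
Weighted proportion = 3764 / 10352 = 0.36360124 → 36.360124%

36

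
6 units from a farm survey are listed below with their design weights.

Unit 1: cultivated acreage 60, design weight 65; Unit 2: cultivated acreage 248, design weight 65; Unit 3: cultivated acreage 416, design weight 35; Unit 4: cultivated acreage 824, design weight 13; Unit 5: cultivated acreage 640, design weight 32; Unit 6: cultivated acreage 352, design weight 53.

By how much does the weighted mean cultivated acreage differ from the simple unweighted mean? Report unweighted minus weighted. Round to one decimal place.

Unweighted sum = 2540
Unweighted mean = 2540 / 6 = 423.33333
Weighted sum = 60×65 + 248×65 + 416×35 + 824×13 + 640×32 + 352×53
  = 3900 + 16120 + 14560 + 10712 + 20480 + 18656 = 84428
Sum of weights = 65 + 65 + 35 + 13 + 32 + 53 = 263
Weighted mean = 84428 / 263 = 321.01901
Difference (unweighted minus weighted) = 102.31432

102.3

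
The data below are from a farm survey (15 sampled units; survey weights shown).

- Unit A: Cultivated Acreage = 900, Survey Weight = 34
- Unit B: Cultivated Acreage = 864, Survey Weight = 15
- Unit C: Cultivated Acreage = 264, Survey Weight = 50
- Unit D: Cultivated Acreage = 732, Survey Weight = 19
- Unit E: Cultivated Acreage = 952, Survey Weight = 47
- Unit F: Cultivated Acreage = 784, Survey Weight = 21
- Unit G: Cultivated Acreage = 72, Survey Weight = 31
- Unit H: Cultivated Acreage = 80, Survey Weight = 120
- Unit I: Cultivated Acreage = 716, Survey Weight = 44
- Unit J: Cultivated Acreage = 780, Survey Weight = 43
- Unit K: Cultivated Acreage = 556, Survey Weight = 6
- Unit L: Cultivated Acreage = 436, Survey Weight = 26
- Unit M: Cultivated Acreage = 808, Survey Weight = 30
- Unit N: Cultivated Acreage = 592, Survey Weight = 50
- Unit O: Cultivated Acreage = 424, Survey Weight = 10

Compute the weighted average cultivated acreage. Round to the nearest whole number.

516

Weighted sum = 281504
Sum of weights = 546
Weighted mean = 281504 / 546 = 515.57509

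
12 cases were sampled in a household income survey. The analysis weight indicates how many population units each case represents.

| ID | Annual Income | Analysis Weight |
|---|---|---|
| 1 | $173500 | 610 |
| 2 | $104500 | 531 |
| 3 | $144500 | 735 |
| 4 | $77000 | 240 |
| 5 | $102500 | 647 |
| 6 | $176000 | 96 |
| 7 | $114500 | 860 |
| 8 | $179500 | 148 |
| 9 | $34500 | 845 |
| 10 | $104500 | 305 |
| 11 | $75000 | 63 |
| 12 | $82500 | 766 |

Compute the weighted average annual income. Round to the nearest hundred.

Weighted sum = 623206500
Sum of weights = 610 + 531 + 735 + 240 + 647 + 96 + 860 + 148 + 845 + 305 + 63 + 766 = 5846
Weighted mean = 623206500 / 5846 = 106603.92

106600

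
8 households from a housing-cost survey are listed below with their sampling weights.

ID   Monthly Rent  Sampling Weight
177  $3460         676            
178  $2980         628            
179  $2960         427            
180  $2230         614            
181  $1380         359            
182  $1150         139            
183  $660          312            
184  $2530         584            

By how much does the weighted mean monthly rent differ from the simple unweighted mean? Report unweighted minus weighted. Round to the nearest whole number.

Unweighted sum = 3460 + 2980 + 2960 + 2230 + 1380 + 1150 + 660 + 2530 = 17350
Unweighted mean = 17350 / 8 = 2168.75
Weighted sum = 3460×676 + 2980×628 + 2960×427 + 2230×614 + 1380×359 + 1150×139 + 660×312 + 2530×584
  = 9182250
Sum of weights = 676 + 628 + 427 + 614 + 359 + 139 + 312 + 584 = 3739
Weighted mean = 9182250 / 3739 = 2455.8037
Difference (unweighted minus weighted) = -287.05369

-287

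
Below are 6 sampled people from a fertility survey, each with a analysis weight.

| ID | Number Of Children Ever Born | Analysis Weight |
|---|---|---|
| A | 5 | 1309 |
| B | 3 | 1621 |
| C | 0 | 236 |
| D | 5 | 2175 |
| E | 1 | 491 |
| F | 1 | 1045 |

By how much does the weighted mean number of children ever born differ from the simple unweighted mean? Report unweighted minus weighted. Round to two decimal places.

-0.96

Unweighted sum = 5 + 3 + 0 + 5 + 1 + 1 = 15
Unweighted mean = 15 / 6 = 2.5
Weighted sum = 5×1309 + 3×1621 + 0×236 + 5×2175 + 1×491 + 1×1045
  = 6545 + 4863 + 0 + 10875 + 491 + 1045 = 23819
Sum of weights = 1309 + 1621 + 236 + 2175 + 491 + 1045 = 6877
Weighted mean = 23819 / 6877 = 3.4635742
Difference (unweighted minus weighted) = -0.96357423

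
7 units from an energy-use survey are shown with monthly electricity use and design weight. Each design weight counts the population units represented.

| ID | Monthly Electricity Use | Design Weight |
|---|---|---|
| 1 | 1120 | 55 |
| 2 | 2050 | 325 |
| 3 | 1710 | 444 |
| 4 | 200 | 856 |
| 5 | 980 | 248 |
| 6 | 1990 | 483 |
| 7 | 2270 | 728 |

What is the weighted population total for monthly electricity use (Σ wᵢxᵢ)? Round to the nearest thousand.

4515000

Weighted total = 1120×55 + 2050×325 + 1710×444 + 200×856 + 980×248 + 1990×483 + 2270×728
  = 61600 + 666250 + 759240 + 171200 + 243040 + 961170 + 1652560 = 4515060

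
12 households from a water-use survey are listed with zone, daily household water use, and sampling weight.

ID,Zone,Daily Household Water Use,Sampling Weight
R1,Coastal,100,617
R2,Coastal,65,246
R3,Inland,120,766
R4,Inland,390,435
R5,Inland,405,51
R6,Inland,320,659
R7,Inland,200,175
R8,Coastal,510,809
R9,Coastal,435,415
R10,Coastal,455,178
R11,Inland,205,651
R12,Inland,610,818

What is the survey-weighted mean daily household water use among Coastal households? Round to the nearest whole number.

332

Coastal rows: R1, R2, R8, R9, R10
Weighted sum = 100×617 + 65×246 + 510×809 + 435×415 + 455×178
  = 61700 + 15990 + 412590 + 180525 + 80990 = 751795
Sum of weights = 617 + 246 + 809 + 415 + 178 = 2265
Weighted mean = 751795 / 2265 = 331.91832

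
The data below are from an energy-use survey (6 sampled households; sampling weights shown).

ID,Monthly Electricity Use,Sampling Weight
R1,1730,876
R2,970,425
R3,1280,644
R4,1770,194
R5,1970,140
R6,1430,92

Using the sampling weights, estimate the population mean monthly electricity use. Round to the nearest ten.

Weighted sum = 1730×876 + 970×425 + 1280×644 + 1770×194 + 1970×140 + 1430×92
  = 1515480 + 412250 + 824320 + 343380 + 275800 + 131560 = 3502790
Sum of weights = 876 + 425 + 644 + 194 + 140 + 92 = 2371
Weighted mean = 3502790 / 2371 = 1477.3471

1480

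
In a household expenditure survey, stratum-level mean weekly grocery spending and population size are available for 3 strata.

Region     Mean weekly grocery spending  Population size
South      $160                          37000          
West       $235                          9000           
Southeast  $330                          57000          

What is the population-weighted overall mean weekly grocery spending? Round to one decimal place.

Σ Nₕ·x̄ₕ = 160×37000 + 235×9000 + 330×57000
  = 5920000 + 2115000 + 18810000 = 26845000
Σ Nₕ = 103000
Overall mean = 26845000 / 103000 = 260.63107

260.6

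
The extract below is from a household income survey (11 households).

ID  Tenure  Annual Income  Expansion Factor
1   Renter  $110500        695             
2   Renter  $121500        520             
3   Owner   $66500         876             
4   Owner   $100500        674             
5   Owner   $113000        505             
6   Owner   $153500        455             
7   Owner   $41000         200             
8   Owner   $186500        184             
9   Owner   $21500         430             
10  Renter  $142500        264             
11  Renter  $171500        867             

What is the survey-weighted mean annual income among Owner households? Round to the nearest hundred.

91700

Owner rows: 3, 4, 5, 6, 7, 8, 9
Weighted sum = 66500×876 + 100500×674 + 113000×505 + 153500×455 + 41000×200 + 186500×184 + 21500×430
  = 58254000 + 67737000 + 57065000 + 69842500 + 8200000 + 34316000 + 9245000 = 304659500
Sum of weights = 876 + 674 + 505 + 455 + 200 + 184 + 430 = 3324
Weighted mean = 304659500 / 3324 = 91654.483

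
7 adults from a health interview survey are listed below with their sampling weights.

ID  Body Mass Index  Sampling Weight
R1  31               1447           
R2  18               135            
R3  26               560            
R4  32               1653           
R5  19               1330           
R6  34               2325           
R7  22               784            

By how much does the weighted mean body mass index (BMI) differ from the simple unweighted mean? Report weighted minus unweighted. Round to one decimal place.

2.7

Unweighted sum = 182
Unweighted mean = 182 / 7 = 26
Weighted sum = 31×1447 + 18×135 + 26×560 + 32×1653 + 19×1330 + 34×2325 + 22×784
  = 236311
Sum of weights = 1447 + 135 + 560 + 1653 + 1330 + 2325 + 784 = 8234
Weighted mean = 236311 / 8234 = 28.699417
Difference (weighted minus unweighted) = 2.6994171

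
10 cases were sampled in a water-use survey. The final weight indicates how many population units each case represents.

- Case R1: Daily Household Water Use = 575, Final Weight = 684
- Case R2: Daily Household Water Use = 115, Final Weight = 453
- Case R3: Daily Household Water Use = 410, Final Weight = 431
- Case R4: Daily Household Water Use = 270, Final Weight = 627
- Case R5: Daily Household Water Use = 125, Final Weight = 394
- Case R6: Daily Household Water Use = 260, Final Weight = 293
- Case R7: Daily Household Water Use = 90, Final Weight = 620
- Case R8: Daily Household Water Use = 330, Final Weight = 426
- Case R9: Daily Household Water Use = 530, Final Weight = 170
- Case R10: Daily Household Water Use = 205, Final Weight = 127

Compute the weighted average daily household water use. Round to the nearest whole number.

Weighted sum = 575×684 + 115×453 + 410×431 + 270×627 + 125×394 + 260×293 + 90×620 + 330×426 + 530×170 + 205×127
  = 393300 + 52095 + 176710 + 169290 + 49250 + 76180 + 55800 + 140580 + 90100 + 26035 = 1229340
Sum of weights = 684 + 453 + 431 + 627 + 394 + 293 + 620 + 426 + 170 + 127 = 4225
Weighted mean = 1229340 / 4225 = 290.96805

291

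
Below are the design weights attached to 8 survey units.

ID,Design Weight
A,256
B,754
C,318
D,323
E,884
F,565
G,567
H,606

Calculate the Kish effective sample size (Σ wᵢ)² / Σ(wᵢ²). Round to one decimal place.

6.9

Σ wᵢ = 4273
Σ wᵢ² = 65536 + 568516 + 101124 + 104329 + 781456 + 319225 + 321489 + 367236 = 2628911
n_eff = 4273² / 2628911 = 18258529 / 2628911 = 6.9452823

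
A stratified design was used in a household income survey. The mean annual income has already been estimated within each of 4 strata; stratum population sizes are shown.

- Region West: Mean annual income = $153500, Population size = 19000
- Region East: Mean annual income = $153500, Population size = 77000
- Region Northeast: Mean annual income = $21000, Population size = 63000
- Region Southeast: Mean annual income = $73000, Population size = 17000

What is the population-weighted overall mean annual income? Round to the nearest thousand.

Σ Nₕ·x̄ₕ = 153500×19000 + 153500×77000 + 21000×63000 + 73000×17000
  = 2916500000 + 11819500000 + 1323000000 + 1241000000 = 17300000000
Σ Nₕ = 19000 + 77000 + 63000 + 17000 = 176000
Overall mean = 17300000000 / 176000 = 98295.455

98000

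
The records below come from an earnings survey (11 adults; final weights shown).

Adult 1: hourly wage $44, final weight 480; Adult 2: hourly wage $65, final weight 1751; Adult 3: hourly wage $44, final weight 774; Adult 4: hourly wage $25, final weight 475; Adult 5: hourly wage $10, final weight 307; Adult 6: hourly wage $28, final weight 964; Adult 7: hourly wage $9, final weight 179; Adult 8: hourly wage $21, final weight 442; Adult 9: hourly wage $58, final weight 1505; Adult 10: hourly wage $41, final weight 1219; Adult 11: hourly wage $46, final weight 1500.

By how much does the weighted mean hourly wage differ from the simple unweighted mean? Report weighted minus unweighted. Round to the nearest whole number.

9

Unweighted sum = 44 + 65 + 44 + 25 + 10 + 28 + 9 + 21 + 58 + 41 + 46 = 391
Unweighted mean = 391 / 11 = 35.545455
Weighted sum = 44×480 + 65×1751 + 44×774 + 25×475 + 10×307 + 28×964 + 9×179 + 21×442 + 58×1505 + 41×1219 + 46×1500
  = 21120 + 113815 + 34056 + 11875 + 3070 + 26992 + 1611 + 9282 + 87290 + 49979 + 69000 = 428090
Sum of weights = 480 + 1751 + 774 + 475 + 307 + 964 + 179 + 442 + 1505 + 1219 + 1500 = 9596
Weighted mean = 428090 / 9596 = 44.611296
Difference (weighted minus unweighted) = 9.0658418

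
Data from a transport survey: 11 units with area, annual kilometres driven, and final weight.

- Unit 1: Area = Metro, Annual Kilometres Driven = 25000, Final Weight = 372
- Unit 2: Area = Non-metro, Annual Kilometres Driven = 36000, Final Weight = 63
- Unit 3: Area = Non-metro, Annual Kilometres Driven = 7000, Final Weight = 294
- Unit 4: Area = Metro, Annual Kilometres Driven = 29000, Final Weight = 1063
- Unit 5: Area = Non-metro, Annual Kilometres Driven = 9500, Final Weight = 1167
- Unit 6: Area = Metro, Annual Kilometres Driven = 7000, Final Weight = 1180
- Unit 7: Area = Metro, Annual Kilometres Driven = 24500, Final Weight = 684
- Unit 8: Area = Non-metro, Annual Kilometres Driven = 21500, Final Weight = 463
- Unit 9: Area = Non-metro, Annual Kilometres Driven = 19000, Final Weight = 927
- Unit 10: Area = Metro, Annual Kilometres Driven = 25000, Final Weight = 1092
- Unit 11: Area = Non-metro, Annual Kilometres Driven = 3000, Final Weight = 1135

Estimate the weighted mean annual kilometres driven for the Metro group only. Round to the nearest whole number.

Metro rows: 1, 4, 6, 7, 10
Weighted sum = 25000×372 + 29000×1063 + 7000×1180 + 24500×684 + 25000×1092
  = 9300000 + 30827000 + 8260000 + 16758000 + 27300000 = 92445000
Sum of weights = 4391
Weighted mean = 92445000 / 4391 = 21053.291

21053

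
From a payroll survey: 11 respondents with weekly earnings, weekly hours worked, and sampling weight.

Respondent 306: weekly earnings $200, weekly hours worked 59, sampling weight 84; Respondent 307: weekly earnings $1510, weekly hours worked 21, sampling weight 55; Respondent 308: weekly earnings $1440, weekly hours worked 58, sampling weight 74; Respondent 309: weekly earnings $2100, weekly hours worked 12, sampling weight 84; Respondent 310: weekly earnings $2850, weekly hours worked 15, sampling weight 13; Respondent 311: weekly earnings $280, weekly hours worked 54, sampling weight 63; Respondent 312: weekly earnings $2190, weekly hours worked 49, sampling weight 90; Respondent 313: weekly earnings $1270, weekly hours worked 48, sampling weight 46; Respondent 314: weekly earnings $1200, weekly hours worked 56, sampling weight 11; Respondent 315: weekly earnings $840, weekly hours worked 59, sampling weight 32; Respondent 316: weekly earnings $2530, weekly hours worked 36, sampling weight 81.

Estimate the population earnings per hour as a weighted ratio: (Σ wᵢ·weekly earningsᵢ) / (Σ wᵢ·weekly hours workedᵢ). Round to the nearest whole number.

35

Σ wᵢ·y = 200×84 + 1510×55 + 1440×74 + 2100×84 + 2850×13 + 280×63 + 2190×90 + 1270×46 + 1200×11 + 840×32 + 2530×81
  = 938030
Σ wᵢ·x = 59×84 + 21×55 + 58×74 + 12×84 + 15×13 + 54×63 + 49×90 + 48×46 + 56×11 + 59×32 + 36×81
  = 4956 + 1155 + 4292 + 1008 + 195 + 3402 + 4410 + 2208 + 616 + 1888 + 2916 = 27046
Ratio = 938030 / 27046 = 34.682763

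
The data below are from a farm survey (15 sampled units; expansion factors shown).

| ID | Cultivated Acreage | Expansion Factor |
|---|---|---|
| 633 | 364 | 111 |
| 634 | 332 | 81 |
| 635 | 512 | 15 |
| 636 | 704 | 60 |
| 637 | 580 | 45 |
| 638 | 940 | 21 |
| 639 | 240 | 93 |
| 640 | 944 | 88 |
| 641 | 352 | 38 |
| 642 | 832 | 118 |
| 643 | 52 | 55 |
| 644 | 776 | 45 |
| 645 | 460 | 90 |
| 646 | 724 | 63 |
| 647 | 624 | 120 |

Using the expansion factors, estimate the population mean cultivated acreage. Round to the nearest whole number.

556

Weighted sum = 579672
Sum of weights = 1043
Weighted mean = 579672 / 1043 = 555.77373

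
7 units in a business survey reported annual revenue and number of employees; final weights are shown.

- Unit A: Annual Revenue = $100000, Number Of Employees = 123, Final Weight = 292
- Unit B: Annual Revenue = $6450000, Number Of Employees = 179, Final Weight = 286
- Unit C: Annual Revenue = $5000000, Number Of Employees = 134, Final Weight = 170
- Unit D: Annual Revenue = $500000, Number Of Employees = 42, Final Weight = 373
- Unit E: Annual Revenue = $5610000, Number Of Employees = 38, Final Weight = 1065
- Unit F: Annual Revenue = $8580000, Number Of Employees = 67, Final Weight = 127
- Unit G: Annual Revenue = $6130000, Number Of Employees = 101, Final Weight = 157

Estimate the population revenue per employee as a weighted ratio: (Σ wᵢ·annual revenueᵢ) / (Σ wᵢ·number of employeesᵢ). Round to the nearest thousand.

Σ wᵢ·y = 100000×292 + 6450000×286 + 5000000×170 + 500000×373 + 5610000×1065 + 8580000×127 + 6130000×157
  = 29200000 + 1844700000 + 850000000 + 186500000 + 5974650000 + 1089660000 + 962410000 = 10937120000
Σ wᵢ·x = 123×292 + 179×286 + 134×170 + 42×373 + 38×1065 + 67×127 + 101×157
  = 35916 + 51194 + 22780 + 15666 + 40470 + 8509 + 15857 = 190392
Ratio = 10937120000 / 190392 = 57445.271

57000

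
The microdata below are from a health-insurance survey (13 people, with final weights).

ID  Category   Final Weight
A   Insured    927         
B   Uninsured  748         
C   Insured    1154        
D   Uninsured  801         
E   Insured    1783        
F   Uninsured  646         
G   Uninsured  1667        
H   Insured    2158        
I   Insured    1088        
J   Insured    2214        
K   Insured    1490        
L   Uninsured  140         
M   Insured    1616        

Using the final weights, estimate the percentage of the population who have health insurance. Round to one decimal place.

75.6

Sum of weights for 'Insured' = 927 + 1154 + 1783 + 2158 + 1088 + 2214 + 1490 + 1616 = 12430
Total weight = 16432
Weighted proportion = 12430 / 16432 = 0.75645083 → 75.645083%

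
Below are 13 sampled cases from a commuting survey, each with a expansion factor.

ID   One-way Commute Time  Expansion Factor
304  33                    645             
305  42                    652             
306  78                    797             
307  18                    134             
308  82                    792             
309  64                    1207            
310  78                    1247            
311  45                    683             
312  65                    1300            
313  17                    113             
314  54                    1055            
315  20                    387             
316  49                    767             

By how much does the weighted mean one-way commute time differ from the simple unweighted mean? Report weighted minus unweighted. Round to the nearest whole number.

Unweighted sum = 645
Unweighted mean = 645 / 13 = 49.615385
Weighted sum = 572154
Sum of weights = 9779
Weighted mean = 572154 / 9779 = 58.508436
Difference (weighted minus unweighted) = 8.8930518

9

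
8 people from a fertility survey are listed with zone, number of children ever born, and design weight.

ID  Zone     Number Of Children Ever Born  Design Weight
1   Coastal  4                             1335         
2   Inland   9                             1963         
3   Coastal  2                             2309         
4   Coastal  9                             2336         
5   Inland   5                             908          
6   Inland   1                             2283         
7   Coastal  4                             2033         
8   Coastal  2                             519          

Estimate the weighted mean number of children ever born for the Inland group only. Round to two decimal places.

4.75

Inland rows: 2, 5, 6
Weighted sum = 9×1963 + 5×908 + 1×2283
  = 17667 + 4540 + 2283 = 24490
Sum of weights = 1963 + 908 + 2283 = 5154
Weighted mean = 24490 / 5154 = 4.7516492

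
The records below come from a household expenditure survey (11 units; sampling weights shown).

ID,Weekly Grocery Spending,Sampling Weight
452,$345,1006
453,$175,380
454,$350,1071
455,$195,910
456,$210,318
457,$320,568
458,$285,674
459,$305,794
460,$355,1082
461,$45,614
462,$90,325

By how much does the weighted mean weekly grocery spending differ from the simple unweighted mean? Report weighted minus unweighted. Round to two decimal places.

Unweighted sum = 345 + 175 + 350 + 195 + 210 + 320 + 285 + 305 + 355 + 45 + 90 = 2675
Unweighted mean = 2675 / 11 = 243.18182
Weighted sum = 345×1006 + 175×380 + 350×1071 + 195×910 + 210×318 + 320×568 + 285×674 + 305×794 + 355×1082 + 45×614 + 90×325
  = 2089660
Sum of weights = 7742
Weighted mean = 2089660 / 7742 = 269.91217
Difference (weighted minus unweighted) = 26.730349

26.73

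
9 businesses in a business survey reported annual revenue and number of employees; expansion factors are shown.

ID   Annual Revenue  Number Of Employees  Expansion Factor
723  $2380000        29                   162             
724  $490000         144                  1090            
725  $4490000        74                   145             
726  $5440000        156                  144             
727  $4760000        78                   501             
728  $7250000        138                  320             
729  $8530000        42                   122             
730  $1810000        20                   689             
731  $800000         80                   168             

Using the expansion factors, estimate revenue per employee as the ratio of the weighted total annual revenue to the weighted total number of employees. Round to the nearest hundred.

30500

Σ wᵢ·y = 2380000×162 + 490000×1090 + 4490000×145 + 5440000×144 + 4760000×501 + 7250000×320 + 8530000×122 + 1810000×689 + 800000×168
  = 385560000 + 534100000 + 651050000 + 783360000 + 2384760000 + 2320000000 + 1040660000 + 1247090000 + 134400000 = 9480980000
Σ wᵢ·x = 310434
Ratio = 9480980000 / 310434 = 30541.049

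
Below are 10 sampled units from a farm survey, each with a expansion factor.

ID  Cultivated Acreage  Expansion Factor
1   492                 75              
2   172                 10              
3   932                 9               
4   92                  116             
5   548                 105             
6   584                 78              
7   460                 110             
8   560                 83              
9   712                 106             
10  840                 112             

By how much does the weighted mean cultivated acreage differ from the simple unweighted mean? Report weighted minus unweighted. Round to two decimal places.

-7.60

Unweighted sum = 492 + 172 + 932 + 92 + 548 + 584 + 460 + 560 + 712 + 840 = 5392
Unweighted mean = 5392 / 10 = 539.2
Weighted sum = 492×75 + 172×10 + 932×9 + 92×116 + 548×105 + 584×78 + 460×110 + 560×83 + 712×106 + 840×112
  = 36900 + 1720 + 8388 + 10672 + 57540 + 45552 + 50600 + 46480 + 75472 + 94080 = 427404
Sum of weights = 75 + 10 + 9 + 116 + 105 + 78 + 110 + 83 + 106 + 112 = 804
Weighted mean = 427404 / 804 = 531.59701
Difference (weighted minus unweighted) = -7.6029851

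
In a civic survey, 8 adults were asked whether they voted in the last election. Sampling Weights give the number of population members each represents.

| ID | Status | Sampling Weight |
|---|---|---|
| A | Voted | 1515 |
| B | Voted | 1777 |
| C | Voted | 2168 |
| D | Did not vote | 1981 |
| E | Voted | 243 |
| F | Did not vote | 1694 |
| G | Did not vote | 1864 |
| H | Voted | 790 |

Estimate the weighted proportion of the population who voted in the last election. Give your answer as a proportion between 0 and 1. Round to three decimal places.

0.540

Sum of weights for 'Voted' = 1515 + 1777 + 2168 + 243 + 790 = 6493
Total weight = 1515 + 1777 + 2168 + 1981 + 243 + 1694 + 1864 + 790 = 12032
Weighted proportion = 6493 / 12032 = 0.53964428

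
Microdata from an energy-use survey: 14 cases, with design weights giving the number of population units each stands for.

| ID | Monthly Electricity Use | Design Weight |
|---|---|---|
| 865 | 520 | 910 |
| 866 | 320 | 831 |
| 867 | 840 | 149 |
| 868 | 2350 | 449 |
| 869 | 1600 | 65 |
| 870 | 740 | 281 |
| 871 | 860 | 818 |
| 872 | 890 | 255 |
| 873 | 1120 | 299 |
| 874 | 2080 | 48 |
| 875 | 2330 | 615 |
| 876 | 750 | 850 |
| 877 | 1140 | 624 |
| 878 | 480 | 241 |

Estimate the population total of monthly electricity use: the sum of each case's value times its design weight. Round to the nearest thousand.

Weighted total = 6494010

6494000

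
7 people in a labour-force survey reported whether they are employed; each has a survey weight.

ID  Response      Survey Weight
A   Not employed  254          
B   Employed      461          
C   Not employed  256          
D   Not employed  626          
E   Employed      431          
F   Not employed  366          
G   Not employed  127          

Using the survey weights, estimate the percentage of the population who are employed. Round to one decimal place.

35.4

Sum of weights for 'Employed' = 461 + 431 = 892
Total weight = 254 + 461 + 256 + 626 + 431 + 366 + 127 = 2521
Weighted proportion = 892 / 2521 = 0.35382785 → 35.382785%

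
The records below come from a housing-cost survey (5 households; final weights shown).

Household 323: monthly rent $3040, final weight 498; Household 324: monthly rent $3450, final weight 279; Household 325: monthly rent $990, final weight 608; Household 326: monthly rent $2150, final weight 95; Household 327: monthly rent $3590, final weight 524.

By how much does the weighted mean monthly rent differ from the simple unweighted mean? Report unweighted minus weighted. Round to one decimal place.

Unweighted sum = 3040 + 3450 + 990 + 2150 + 3590 = 13220
Unweighted mean = 13220 / 5 = 2644
Weighted sum = 5163800
Sum of weights = 498 + 279 + 608 + 95 + 524 = 2004
Weighted mean = 5163800 / 2004 = 2576.7465
Difference (unweighted minus weighted) = 67.253493

67.3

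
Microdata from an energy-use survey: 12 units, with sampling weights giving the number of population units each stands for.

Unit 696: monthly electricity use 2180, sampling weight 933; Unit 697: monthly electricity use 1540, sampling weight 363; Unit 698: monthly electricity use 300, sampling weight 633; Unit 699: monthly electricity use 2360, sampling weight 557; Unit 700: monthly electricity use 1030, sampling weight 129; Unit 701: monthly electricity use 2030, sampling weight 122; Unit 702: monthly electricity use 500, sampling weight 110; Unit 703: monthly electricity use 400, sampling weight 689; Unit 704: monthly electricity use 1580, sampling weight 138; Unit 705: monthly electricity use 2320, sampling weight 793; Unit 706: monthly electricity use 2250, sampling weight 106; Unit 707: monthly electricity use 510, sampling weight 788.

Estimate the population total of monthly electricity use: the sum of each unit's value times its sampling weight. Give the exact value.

Weighted total = 2180×933 + 1540×363 + 300×633 + 2360×557 + 1030×129 + 2030×122 + 500×110 + 400×689 + 1580×138 + 2320×793 + 2250×106 + 510×788
  = 2033940 + 559020 + 189900 + 1314520 + 132870 + 247660 + 55000 + 275600 + 218040 + 1839760 + 238500 + 401880 = 7506690

7506690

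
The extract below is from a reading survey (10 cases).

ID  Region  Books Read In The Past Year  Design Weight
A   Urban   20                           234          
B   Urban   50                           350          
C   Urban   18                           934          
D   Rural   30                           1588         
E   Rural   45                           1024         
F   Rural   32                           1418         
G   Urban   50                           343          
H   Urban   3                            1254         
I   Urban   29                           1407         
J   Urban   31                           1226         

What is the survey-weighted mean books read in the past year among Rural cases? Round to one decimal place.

34.5

Rural rows: D, E, F
Weighted sum = 30×1588 + 45×1024 + 32×1418
  = 139096
Sum of weights = 1588 + 1024 + 1418 = 4030
Weighted mean = 139096 / 4030 = 34.515136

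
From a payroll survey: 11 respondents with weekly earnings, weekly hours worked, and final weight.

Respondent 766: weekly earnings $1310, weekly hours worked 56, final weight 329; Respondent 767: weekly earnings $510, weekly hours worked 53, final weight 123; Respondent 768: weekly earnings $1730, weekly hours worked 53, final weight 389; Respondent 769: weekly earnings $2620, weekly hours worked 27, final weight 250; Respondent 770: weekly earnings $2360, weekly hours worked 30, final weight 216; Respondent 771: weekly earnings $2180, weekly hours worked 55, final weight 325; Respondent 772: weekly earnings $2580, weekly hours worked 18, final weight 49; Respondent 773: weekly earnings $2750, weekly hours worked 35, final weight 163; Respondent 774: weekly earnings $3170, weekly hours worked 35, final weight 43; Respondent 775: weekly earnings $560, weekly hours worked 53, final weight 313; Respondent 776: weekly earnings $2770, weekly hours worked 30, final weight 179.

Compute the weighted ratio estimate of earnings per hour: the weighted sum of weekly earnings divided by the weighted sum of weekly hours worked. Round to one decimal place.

Σ wᵢ·y = 1310×329 + 510×123 + 1730×389 + 2620×250 + 2360×216 + 2180×325 + 2580×49 + 2750×163 + 3170×43 + 560×313 + 2770×179
  = 4422040
Σ wᵢ·x = 56×329 + 53×123 + 53×389 + 27×250 + 30×216 + 55×325 + 18×49 + 35×163 + 35×43 + 53×313 + 30×179
  = 18424 + 6519 + 20617 + 6750 + 6480 + 17875 + 882 + 5705 + 1505 + 16589 + 5370 = 106716
Ratio = 4422040 / 106716 = 41.43746

41.4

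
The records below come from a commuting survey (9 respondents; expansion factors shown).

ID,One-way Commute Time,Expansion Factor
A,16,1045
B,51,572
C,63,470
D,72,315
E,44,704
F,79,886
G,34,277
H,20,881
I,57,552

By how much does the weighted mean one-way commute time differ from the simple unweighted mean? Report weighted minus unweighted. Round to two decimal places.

-3.26

Unweighted sum = 16 + 51 + 63 + 72 + 44 + 79 + 34 + 20 + 57 = 436
Unweighted mean = 436 / 9 = 48.444444
Weighted sum = 16×1045 + 51×572 + 63×470 + 72×315 + 44×704 + 79×886 + 34×277 + 20×881 + 57×552
  = 16720 + 29172 + 29610 + 22680 + 30976 + 69994 + 9418 + 17620 + 31464 = 257654
Sum of weights = 1045 + 572 + 470 + 315 + 704 + 886 + 277 + 881 + 552 = 5702
Weighted mean = 257654 / 5702 = 45.186601
Difference (weighted minus unweighted) = -3.2578433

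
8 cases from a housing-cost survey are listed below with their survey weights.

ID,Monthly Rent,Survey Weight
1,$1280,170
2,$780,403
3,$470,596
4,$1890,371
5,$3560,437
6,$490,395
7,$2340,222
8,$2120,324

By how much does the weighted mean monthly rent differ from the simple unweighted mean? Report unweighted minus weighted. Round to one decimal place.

84.8

Unweighted sum = 1280 + 780 + 470 + 1890 + 3560 + 490 + 2340 + 2120 = 12930
Unweighted mean = 12930 / 8 = 1616.25
Weighted sum = 4468880
Sum of weights = 170 + 403 + 596 + 371 + 437 + 395 + 222 + 324 = 2918
Weighted mean = 4468880 / 2918 = 1531.4873
Difference (unweighted minus weighted) = 84.76268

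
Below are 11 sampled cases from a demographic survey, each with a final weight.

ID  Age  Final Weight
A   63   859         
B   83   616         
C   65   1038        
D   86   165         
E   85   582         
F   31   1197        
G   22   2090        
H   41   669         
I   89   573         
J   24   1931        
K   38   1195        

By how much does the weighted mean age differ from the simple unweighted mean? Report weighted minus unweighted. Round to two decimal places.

Unweighted sum = 63 + 83 + 65 + 86 + 85 + 31 + 22 + 41 + 89 + 24 + 38 = 627
Unweighted mean = 627 / 11 = 57
Weighted sum = 63×859 + 83×616 + 65×1038 + 86×165 + 85×582 + 31×1197 + 22×2090 + 41×669 + 89×573 + 24×1931 + 38×1195
  = 54117 + 51128 + 67470 + 14190 + 49470 + 37107 + 45980 + 27429 + 50997 + 46344 + 45410 = 489642
Sum of weights = 859 + 616 + 1038 + 165 + 582 + 1197 + 2090 + 669 + 573 + 1931 + 1195 = 10915
Weighted mean = 489642 / 10915 = 44.859551
Difference (weighted minus unweighted) = -12.140449

-12.14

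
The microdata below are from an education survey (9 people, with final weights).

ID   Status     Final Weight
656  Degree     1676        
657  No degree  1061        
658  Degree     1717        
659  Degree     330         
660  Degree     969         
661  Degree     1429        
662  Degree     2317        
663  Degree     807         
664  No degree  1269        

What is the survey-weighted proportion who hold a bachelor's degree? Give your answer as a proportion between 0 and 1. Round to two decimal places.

0.80

Sum of weights for 'Degree' = 1676 + 1717 + 330 + 969 + 1429 + 2317 + 807 = 9245
Total weight = 1676 + 1061 + 1717 + 330 + 969 + 1429 + 2317 + 807 + 1269 = 11575
Weighted proportion = 9245 / 11575 = 0.7987041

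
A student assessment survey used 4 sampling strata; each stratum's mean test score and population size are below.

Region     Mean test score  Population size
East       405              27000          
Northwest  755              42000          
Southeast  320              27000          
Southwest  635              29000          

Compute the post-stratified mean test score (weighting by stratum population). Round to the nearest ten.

Σ Nₕ·x̄ₕ = 405×27000 + 755×42000 + 320×27000 + 635×29000
  = 10935000 + 31710000 + 8640000 + 18415000 = 69700000
Σ Nₕ = 27000 + 42000 + 27000 + 29000 = 125000
Overall mean = 69700000 / 125000 = 557.6

560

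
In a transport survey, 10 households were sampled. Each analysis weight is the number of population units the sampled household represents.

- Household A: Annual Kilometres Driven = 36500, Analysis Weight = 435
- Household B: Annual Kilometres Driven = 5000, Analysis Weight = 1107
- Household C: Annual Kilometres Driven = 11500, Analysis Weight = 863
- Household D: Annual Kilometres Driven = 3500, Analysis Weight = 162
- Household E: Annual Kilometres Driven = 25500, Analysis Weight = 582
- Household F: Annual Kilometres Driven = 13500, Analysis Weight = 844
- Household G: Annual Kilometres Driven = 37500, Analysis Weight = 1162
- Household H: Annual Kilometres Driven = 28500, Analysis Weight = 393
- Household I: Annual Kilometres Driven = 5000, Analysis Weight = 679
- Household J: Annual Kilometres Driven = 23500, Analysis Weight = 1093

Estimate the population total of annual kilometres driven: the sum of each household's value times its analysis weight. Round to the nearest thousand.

141995000

Weighted total = 36500×435 + 5000×1107 + 11500×863 + 3500×162 + 25500×582 + 13500×844 + 37500×1162 + 28500×393 + 5000×679 + 23500×1093
  = 15877500 + 5535000 + 9924500 + 567000 + 14841000 + 11394000 + 43575000 + 11200500 + 3395000 + 25685500 = 141995000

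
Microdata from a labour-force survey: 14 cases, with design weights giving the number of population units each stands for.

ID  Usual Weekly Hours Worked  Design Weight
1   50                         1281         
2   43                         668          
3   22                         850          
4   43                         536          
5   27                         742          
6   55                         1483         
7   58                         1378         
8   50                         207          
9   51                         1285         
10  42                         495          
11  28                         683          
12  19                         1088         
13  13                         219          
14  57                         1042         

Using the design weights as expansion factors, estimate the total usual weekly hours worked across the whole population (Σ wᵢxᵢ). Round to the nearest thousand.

515000

Weighted total = 514757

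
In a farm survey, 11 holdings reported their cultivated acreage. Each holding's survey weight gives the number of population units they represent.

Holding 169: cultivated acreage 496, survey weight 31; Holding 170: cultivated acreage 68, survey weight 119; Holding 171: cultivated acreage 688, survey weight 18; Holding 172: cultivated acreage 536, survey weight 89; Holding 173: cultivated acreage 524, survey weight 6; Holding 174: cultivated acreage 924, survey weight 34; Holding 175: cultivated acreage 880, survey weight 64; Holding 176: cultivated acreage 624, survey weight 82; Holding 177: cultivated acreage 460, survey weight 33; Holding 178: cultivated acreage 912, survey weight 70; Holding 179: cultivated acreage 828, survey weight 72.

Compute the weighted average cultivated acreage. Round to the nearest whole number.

Weighted sum = 496×31 + 68×119 + 688×18 + 536×89 + 524×6 + 924×34 + 880×64 + 624×82 + 460×33 + 912×70 + 828×72
  = 364240
Sum of weights = 618
Weighted mean = 364240 / 618 = 589.38511

589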